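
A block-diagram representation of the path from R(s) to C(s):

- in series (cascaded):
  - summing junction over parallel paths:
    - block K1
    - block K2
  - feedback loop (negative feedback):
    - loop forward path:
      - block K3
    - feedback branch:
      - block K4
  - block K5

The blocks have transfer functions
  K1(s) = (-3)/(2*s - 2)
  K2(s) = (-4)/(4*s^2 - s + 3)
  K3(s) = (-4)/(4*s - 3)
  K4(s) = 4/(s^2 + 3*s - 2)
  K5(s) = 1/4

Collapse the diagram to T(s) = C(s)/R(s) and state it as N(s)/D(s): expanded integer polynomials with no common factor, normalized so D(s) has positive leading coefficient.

Step 1. reduce the parallel group K1, K2 gives (-12*s^2 - 5*s - 1)/(8*s^3 - 10*s^2 + 8*s - 6)
Step 2. close the feedback loop around K3, K4 gives (-4*s^2 - 12*s + 8)/(4*s^3 + 9*s^2 - 17*s - 10)
Step 3. reduce the series chain (K1+K2), [K3/(1+K3*K4)], K5 - this is the overall T(s), already in the required normalized form

Therefore the answer is (12*s^4 + 41*s^3 - 8*s^2 - 7*s - 2)/(32*s^6 + 32*s^5 - 194*s^4 + 138*s^3 - 90*s^2 + 22*s + 60).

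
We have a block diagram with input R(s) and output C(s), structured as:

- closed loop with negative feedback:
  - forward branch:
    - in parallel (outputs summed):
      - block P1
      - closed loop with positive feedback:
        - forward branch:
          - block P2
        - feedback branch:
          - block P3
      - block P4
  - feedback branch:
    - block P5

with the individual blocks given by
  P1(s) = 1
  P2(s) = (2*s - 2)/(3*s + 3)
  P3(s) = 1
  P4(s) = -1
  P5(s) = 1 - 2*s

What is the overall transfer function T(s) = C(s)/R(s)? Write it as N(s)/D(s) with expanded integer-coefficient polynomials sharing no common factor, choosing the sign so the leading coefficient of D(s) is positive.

First reduce the diagram to T(s).

[1] feedback reduction of P2, P3 gives (2*s - 2)/(s + 5)
[2] reduce the parallel group P1, [P2/(1-P2*P3)], P4 gives (2*s - 2)/(s + 5)
[3] reduce the feedback loop with forward (P1+[P2/(1-P2*P3)]+P4) and return P5: this yields T(s), and no further normalization is needed

Answer: (2 - 2*s)/(4*s^2 - 7*s - 3)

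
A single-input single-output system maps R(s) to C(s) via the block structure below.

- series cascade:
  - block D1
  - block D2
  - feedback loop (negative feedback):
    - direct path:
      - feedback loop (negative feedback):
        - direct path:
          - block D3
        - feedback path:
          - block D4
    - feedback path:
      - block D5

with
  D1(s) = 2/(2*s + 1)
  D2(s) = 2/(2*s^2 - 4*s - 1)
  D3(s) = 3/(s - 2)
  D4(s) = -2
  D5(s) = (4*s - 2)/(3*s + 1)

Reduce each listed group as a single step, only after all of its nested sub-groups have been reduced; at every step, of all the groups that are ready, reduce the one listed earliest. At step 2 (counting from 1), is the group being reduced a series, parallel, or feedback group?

Step 1: feedback reduction of D3, D4
Step 2: reduce the feedback loop with forward [D3/(1+D3*D4)] and return D5
Step 3: series reduction of D1, D2, [[D3/(1+D3*D4)]/(1+[D3/(1+D3*D4)]*D5)]
The group at step 2 is a feedback group.

Answer: feedback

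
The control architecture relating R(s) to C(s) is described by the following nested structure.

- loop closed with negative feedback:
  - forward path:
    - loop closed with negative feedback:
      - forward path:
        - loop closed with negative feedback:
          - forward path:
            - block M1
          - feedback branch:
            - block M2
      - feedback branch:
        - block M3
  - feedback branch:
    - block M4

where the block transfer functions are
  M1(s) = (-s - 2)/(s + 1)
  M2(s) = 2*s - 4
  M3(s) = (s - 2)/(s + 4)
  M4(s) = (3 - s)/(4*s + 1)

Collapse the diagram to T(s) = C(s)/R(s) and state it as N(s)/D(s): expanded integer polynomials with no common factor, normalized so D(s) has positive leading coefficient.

(1) feedback reduction of M1, M2, giving (s + 2)/(2*s^2 - s - 9)
(2) feedback reduction of [M1/(1+M1*M2)], M3, giving (s^2 + 6*s + 8)/(2*s^3 + 8*s^2 - 13*s - 40)
(3) collapse the loop ([[M1/(1+M1*M2)]/(1+[M1/(1+M1*M2)]*M3)] forward, M4 return), which is the overall transfer function T(s) = C(s)/R(s) in lowest terms

Therefore the answer is (4*s^3 + 25*s^2 + 38*s + 8)/(8*s^4 + 33*s^3 - 47*s^2 - 163*s - 16).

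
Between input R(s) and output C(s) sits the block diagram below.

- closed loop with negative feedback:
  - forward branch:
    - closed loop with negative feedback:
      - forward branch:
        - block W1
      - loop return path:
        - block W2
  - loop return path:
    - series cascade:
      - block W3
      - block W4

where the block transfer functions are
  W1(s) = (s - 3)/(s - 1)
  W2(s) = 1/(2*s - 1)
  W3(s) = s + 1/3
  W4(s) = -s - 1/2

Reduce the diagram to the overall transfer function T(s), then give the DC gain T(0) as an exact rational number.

First reduce the diagram to T(s).

Step 1. collapse the loop (W1 forward, W2 return); result (2*s^2 - 7*s + 3)/(2*s^2 - 2*s - 2)
Step 2. cascade W3, W4; result -s^2 - 5*s/6 - 1/6
Step 3. close the feedback loop around [W1/(1+W1*W2)], (W3*W4); result (-12*s^2 + 42*s - 18)/(12*s^4 - 32*s^3 - 27*s^2 + 20*s + 15)
Step 3 gives the overall T(s). Then T(0) = -18/15 = -6/5.

Answer: -6/5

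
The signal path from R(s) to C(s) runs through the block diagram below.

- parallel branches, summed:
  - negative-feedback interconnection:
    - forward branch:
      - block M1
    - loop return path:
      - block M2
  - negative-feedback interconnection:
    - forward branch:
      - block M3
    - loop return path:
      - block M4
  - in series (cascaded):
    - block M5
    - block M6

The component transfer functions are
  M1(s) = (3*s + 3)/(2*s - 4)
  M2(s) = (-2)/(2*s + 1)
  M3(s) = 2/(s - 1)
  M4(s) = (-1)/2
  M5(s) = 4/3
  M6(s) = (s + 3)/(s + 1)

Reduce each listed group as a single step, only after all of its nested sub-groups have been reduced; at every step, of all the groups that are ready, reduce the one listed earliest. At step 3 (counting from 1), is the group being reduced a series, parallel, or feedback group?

Step 1: collapse the loop (M1 forward, M2 return)
Step 2: close the feedback loop around M3, M4
Step 3: combine M5, M6 in series
Step 4: sum the parallel branches [M1/(1+M1*M2)], [M3/(1+M3*M4)], (M5*M6)
Step 3 collapses a series group.

Answer: series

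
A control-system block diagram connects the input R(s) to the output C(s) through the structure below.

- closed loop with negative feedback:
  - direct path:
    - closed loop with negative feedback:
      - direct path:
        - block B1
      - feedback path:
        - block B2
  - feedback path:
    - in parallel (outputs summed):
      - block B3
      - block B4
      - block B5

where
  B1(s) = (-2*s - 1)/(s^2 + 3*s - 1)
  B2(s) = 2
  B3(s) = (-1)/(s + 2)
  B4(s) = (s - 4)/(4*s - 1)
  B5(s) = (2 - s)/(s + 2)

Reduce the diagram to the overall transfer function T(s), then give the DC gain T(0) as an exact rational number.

1. feedback reduction of B1, B2 gives (-2*s - 1)/(s^2 - s - 3)
2. reduce the parallel group B3, B4, B5 gives (-3*s^2 + 3*s - 9)/(4*s^2 + 7*s - 2)
3. collapse the loop ([B1/(1+B1*B2)] forward, (B3+B4+B5) return) gives (-8*s^3 - 18*s^2 - 3*s + 2)/(4*s^4 + 9*s^3 - 24*s^2 - 4*s + 15)
That last expression is T(s); at s = 0 only the constant terms survive, so T(0) = 2/15.

Therefore the answer is 2/15.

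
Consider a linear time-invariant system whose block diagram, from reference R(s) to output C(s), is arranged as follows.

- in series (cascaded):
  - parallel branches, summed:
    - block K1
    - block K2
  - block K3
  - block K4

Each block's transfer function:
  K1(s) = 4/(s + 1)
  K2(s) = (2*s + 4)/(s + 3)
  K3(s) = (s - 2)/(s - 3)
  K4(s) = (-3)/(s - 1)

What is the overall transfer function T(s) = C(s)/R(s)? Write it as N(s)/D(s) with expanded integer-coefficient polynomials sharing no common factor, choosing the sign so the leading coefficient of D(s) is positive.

Reducing step by step:

(1) combine K1, K2 in parallel, giving (2*s^2 + 10*s + 16)/(s^2 + 4*s + 3)
(2) reduce the series chain (K1+K2), K3, K4: this yields T(s), and no further normalization is needed

Answer: (-6*s^3 - 18*s^2 + 12*s + 96)/(s^4 - 10*s^2 + 9)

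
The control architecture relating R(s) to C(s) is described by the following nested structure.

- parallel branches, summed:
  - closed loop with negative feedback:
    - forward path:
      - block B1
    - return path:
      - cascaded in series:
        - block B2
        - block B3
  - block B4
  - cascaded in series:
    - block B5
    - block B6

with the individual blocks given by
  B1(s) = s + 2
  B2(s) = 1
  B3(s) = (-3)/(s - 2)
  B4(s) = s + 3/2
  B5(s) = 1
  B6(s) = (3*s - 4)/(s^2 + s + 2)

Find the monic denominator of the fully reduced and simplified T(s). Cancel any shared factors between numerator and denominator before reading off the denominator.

First reduce the diagram to T(s).

1. reduce the series chain B2, B3; result (-3)/(s - 2)
2. reduce the feedback loop with forward B1 and return (B2*B3); result (4 - s^2)/(2*s + 8)
3. cascade B5, B6; result (3*s - 4)/(s^2 + s + 2)
4. sum the parallel branches [B1/(1+B1*(B2*B3))], B4, (B5*B6); result (s^4 + 12*s^3 + 35*s^2 + 54*s)/(2*s^3 + 10*s^2 + 12*s + 16)
The result of step 4 is T(s) in lowest terms. Its denominator has leading coefficient 2; dividing the denominator through by 2 makes it monic.

Answer: s^3 + 5*s^2 + 6*s + 8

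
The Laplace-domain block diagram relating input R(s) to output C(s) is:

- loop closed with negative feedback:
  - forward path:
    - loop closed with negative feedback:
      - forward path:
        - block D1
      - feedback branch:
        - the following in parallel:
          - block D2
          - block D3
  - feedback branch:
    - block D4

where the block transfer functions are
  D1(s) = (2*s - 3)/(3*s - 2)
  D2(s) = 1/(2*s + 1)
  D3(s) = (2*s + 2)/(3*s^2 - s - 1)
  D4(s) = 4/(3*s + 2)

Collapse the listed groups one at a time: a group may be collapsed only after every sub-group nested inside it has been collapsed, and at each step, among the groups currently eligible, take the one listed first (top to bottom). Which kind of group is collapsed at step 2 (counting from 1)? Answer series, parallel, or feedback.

[1] combine D2, D3 in parallel
[2] apply the feedback formula to D1, (D2+D3)
[3] feedback reduction of [D1/(1+D1*(D2+D3))], D4
So the answer for step 2 is feedback.

Therefore the answer is feedback.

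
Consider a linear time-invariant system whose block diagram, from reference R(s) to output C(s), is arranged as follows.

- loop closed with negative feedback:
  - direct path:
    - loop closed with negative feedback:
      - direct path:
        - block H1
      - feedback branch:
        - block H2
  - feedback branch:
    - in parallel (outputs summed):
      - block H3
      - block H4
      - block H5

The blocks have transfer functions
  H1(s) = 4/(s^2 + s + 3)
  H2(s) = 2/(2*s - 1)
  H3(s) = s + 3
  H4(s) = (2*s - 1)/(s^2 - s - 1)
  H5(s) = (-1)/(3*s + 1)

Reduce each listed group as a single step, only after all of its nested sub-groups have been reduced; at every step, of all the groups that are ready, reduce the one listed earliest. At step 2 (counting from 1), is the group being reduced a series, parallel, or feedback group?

Answer: parallel

Working:
Step 1. reduce the feedback loop with forward H1 and return H2
Step 2. parallel reduction of H3, H4, H5
Step 3. collapse the loop ([H1/(1+H1*H2)] forward, (H3+H4+H5) return)
At step 2 the group reduced is parallel.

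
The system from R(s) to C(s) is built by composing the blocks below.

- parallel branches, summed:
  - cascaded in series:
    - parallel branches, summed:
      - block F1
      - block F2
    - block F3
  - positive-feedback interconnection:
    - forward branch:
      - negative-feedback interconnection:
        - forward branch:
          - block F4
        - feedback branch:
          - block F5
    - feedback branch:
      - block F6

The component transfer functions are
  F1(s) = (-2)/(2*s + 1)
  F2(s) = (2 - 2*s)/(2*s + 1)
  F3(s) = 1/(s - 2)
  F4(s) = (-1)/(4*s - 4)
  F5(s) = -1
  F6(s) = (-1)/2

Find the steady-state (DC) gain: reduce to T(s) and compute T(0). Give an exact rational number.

Answer: 2/7

Working:
[1] combine F1, F2 in parallel -> (-2*s)/(2*s + 1)
[2] cascade (F1+F2), F3 -> (-2*s)/(2*s^2 - 3*s - 2)
[3] collapse the loop (F4 forward, F5 return) -> (-1)/(4*s - 3)
[4] reduce the feedback loop with forward [F4/(1+F4*F5)] and return F6 -> (-2)/(8*s - 7)
[5] add ((F1+F2)*F3), [[F4/(1+F4*F5)]/(1-[F4/(1+F4*F5)]*F6)] (parallel) -> (-20*s^2 + 20*s + 4)/(16*s^3 - 38*s^2 + 5*s + 14)
Evaluating the step-5 result (the overall T(s)) at s = 0 gives T(0) = 4/14 = 2/7.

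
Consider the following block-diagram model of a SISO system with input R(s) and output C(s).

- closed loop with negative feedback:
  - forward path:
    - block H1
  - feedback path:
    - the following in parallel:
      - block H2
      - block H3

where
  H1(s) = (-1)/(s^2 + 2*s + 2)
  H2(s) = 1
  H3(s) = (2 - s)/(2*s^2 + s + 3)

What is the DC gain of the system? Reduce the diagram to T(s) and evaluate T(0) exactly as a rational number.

Step 1. add H2, H3 (parallel) gives (2*s^2 + 5)/(2*s^2 + s + 3)
Step 2. apply the feedback formula to H1, (H2+H3) gives (-2*s^2 - s - 3)/(2*s^4 + 5*s^3 + 7*s^2 + 8*s + 1)
Evaluating the step-2 result (the overall T(s)) at s = 0 gives T(0) = -3/1 = -3.

Hence the answer: -3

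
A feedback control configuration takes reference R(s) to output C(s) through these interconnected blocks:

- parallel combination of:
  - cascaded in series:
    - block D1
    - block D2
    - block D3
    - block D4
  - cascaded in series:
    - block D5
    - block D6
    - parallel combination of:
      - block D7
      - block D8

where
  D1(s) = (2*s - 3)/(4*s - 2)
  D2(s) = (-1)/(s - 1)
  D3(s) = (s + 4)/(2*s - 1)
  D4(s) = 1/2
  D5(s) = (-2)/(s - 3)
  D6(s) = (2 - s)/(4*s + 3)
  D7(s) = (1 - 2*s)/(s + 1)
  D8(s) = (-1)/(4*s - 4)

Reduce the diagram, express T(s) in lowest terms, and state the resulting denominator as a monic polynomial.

Reducing step by step:

Step 1: multiply D1, D2, D3, D4 (series); result (-2*s^2 - 5*s + 12)/(16*s^3 - 32*s^2 + 20*s - 4)
Step 2: add D7, D8 (parallel); result (-8*s^2 + 11*s - 5)/(4*s^2 - 4)
Step 3: series reduction of D5, D6, (D7+D8); result (-8*s^3 + 27*s^2 - 27*s + 10)/(8*s^4 - 18*s^3 - 26*s^2 + 18*s + 18)
Step 4: reduce the parallel group (D1*D2*D3*D4), (D5*D6*(D7+D8)); result (-72*s^5 + 270*s^4 - 339*s^3 + 398*s^2 - 305*s - 88)/(64*s^6 - 208*s^5 - 48*s^4 + 316*s^3 - 52*s^2 - 108*s + 36)
That last expression is T(s), already simplified. Scaling its denominator by 1/64 (the reciprocal of the leading coefficient) yields the monic denominator.

Answer: s^6 - 13*s^5/4 - 3*s^4/4 + 79*s^3/16 - 13*s^2/16 - 27*s/16 + 9/16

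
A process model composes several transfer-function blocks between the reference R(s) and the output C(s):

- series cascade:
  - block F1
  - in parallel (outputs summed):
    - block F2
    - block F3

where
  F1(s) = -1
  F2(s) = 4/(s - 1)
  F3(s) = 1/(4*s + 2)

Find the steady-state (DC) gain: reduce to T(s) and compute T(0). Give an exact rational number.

Step 1: combine F2, F3 in parallel = (17*s + 7)/(4*s^2 - 2*s - 2)
Step 2: series reduction of F1, (F2+F3) = (-17*s - 7)/(4*s^2 - 2*s - 2)
DC gain: substitute s = 0 into T(s) from step 2: T(0) = -7/(-2) = 7/2.

Answer: 7/2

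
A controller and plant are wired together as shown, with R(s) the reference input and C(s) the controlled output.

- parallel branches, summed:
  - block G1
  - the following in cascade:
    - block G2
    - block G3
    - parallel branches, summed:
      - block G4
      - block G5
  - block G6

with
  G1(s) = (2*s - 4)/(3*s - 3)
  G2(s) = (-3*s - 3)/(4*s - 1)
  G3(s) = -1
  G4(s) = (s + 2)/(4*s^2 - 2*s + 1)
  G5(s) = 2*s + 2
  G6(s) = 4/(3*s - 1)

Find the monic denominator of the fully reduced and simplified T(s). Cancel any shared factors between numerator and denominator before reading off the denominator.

Step 1 - combine G4, G5 in parallel, giving (8*s^3 + 4*s^2 - s + 4)/(4*s^2 - 2*s + 1)
Step 2 - combine G2, G3, (G4+G5) in series, giving (24*s^4 + 36*s^3 + 9*s^2 + 9*s + 12)/(16*s^3 - 12*s^2 + 6*s - 1)
Step 3 - add G1, (G2*G3*(G4+G5)), G6 (parallel), giving (216*s^6 + 132*s^5 - 383*s^4 + 13*s^3 + 105*s^2 - 163*s + 44)/(144*s^5 - 300*s^4 + 246*s^3 - 117*s^2 + 30*s - 3)
That last expression is T(s), already simplified. Scaling its denominator by 1/144 (the reciprocal of the leading coefficient) yields the monic denominator.

Answer: s^5 - 25*s^4/12 + 41*s^3/24 - 13*s^2/16 + 5*s/24 - 1/48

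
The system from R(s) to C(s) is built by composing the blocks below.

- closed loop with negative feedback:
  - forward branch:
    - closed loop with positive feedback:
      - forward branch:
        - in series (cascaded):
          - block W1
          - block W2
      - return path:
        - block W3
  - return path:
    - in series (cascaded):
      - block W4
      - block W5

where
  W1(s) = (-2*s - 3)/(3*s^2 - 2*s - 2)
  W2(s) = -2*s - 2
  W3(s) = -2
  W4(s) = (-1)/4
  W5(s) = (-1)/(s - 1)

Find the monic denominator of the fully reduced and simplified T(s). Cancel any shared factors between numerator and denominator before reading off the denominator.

Reducing step by step:

Step 1. series reduction of W1, W2 -> (4*s^2 + 10*s + 6)/(3*s^2 - 2*s - 2)
Step 2. feedback reduction of (W1*W2), W3 -> (4*s^2 + 10*s + 6)/(11*s^2 + 18*s + 10)
Step 3. multiply W4, W5 (series) -> 1/(4*s - 4)
Step 4. feedback reduction of [(W1*W2)/(1-(W1*W2)*W3)], (W4*W5) -> (8*s^3 + 12*s^2 - 8*s - 12)/(22*s^3 + 16*s^2 - 11*s - 17)
T(s) is the step-4 result (common factors already cancelled). Leading coefficient of the denominator: 22. Divide through by 22 for the monic polynomial.

Answer: s^3 + 8*s^2/11 - s/2 - 17/22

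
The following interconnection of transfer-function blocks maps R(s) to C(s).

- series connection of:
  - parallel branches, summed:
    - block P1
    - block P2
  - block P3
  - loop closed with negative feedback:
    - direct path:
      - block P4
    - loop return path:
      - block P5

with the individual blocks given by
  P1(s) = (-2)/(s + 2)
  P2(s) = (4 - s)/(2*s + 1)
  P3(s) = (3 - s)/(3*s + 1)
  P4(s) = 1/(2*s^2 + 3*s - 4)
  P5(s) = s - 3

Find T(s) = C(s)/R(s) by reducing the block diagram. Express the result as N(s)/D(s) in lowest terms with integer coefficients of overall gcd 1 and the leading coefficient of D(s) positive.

[1] parallel reduction of P1, P2 gives (-s^2 - 2*s + 6)/(2*s^2 + 5*s + 2)
[2] collapse the loop (P4 forward, P5 return) gives 1/(2*s^2 + 4*s - 7)
[3] cascade (P1+P2), P3, [P4/(1+P4*P5)]: this yields T(s), and no further normalization is needed

Answer: (s^3 - s^2 - 12*s + 18)/(12*s^5 + 58*s^4 + 48*s^3 - 71*s^2 - 69*s - 14)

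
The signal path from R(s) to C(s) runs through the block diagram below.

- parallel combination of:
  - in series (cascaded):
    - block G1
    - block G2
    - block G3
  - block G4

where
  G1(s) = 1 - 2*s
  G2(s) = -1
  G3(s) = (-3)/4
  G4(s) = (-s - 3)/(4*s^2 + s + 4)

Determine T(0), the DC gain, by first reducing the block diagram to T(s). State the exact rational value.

The answer is 0.

Reasoning:
[1] multiply G1, G2, G3 (series) = 3/4 - 3*s/2
[2] sum the parallel branches (G1*G2*G3), G4 = (-24*s^3 + 6*s^2 - 25*s)/(16*s^2 + 4*s + 16)
Step 2 gives the overall T(s). Then T(0) = 0/16 = 0.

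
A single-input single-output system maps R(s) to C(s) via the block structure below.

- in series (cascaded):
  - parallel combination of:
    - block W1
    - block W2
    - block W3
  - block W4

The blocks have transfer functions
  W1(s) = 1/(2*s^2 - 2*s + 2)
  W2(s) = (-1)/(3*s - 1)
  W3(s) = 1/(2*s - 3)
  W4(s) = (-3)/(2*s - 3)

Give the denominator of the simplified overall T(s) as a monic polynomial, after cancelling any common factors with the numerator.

The answer is s^5 - 13*s^4/3 + 91*s^3/12 - 22*s^2/3 + 4*s - 3/4.

Reasoning:
Step 1. reduce the parallel group W1, W2, W3, giving (2*s^3 + 8*s^2 - 13*s + 7)/(12*s^4 - 34*s^3 + 40*s^2 - 28*s + 6)
Step 2. series reduction of (W1+W2+W3), W4, giving (-6*s^3 - 24*s^2 + 39*s - 21)/(24*s^5 - 104*s^4 + 182*s^3 - 176*s^2 + 96*s - 18)
T(s) is the step-2 result (common factors already cancelled). Leading coefficient of the denominator: 24. Divide through by 24 for the monic polynomial.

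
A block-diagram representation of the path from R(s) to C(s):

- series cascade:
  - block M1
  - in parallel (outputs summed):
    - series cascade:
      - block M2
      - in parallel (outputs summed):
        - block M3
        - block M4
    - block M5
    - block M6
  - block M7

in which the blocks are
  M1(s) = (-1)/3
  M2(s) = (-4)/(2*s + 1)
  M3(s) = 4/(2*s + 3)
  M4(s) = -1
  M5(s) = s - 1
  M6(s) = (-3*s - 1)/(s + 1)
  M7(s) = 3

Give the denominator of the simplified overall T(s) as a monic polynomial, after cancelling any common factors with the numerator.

Reducing step by step:

Step 1 - sum the parallel branches M3, M4 -> (1 - 2*s)/(2*s + 3)
Step 2 - series reduction of M2, (M3+M4) -> (8*s - 4)/(4*s^2 + 8*s + 3)
Step 3 - sum the parallel branches (M2*(M3+M4)), M5, M6 -> (4*s^4 - 4*s^3 - 21*s^2 - 21*s - 10)/(4*s^3 + 12*s^2 + 11*s + 3)
Step 4 - series reduction of M1, ((M2*(M3+M4))+M5+M6), M7 -> (-4*s^4 + 4*s^3 + 21*s^2 + 21*s + 10)/(4*s^3 + 12*s^2 + 11*s + 3)
The result of step 4 is T(s) in lowest terms. Its denominator has leading coefficient 4; dividing the denominator through by 4 makes it monic.

Answer: s^3 + 3*s^2 + 11*s/4 + 3/4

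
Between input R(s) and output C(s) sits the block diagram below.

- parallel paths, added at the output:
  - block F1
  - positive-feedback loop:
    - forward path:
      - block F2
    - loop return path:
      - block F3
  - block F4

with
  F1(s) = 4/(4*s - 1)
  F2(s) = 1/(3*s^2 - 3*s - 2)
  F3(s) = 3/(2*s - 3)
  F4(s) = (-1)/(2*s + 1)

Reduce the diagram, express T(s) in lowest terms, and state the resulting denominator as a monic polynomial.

First reduce the diagram to T(s).

Step 1: feedback reduction of F2, F3 gives (2*s - 3)/(6*s^3 - 15*s^2 + 5*s + 3)
Step 2: reduce the parallel group F1, [F2/(1-F2*F3)], F4 gives (24*s^4 - 14*s^3 - 75*s^2 + 29*s + 18)/(48*s^5 - 108*s^4 + 4*s^3 + 49*s^2 + s - 3)
T(s) is the step-2 result (common factors already cancelled). Leading coefficient of the denominator: 48. Divide through by 48 for the monic polynomial.

Answer: s^5 - 9*s^4/4 + s^3/12 + 49*s^2/48 + s/48 - 1/16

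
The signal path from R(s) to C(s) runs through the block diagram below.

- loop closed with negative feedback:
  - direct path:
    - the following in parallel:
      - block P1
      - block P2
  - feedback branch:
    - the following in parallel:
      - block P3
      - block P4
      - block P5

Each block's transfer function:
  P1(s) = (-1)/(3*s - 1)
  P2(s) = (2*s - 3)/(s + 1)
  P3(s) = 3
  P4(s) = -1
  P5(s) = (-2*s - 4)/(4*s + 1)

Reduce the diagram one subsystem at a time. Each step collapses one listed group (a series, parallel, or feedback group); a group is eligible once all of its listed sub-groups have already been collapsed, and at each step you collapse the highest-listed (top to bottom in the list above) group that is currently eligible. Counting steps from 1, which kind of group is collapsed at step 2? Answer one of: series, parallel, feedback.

The answer is parallel.

Reasoning:
[1] sum the parallel branches P1, P2
[2] parallel reduction of P3, P4, P5
[3] feedback reduction of (P1+P2), (P3+P4+P5)
The group at step 2 is a parallel group.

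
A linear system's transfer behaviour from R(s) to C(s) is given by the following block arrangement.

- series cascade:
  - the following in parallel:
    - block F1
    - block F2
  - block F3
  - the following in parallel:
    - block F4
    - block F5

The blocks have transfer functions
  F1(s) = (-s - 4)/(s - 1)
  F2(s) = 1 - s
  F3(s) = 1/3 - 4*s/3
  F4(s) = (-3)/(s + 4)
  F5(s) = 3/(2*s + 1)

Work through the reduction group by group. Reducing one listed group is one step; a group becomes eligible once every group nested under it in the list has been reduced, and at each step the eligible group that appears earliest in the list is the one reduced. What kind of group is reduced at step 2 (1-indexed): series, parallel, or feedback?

(1) parallel reduction of F1, F2
(2) add F4, F5 (parallel)
(3) cascade (F1+F2), F3, (F4+F5)
The group at step 2 is a parallel group.

Therefore the answer is parallel.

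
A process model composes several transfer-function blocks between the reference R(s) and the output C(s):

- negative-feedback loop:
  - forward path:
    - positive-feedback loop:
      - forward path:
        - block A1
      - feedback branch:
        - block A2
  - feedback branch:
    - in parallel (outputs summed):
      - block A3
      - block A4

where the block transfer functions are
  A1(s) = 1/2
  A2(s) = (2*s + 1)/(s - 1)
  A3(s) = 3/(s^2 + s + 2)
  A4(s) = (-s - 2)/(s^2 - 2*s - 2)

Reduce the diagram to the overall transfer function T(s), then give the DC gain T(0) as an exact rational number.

First reduce the diagram to T(s).

[1] reduce the feedback loop with forward A1 and return A2: 1/3 - s/3
[2] sum the parallel branches A3, A4: (-s^3 - 10*s - 10)/(s^4 - s^3 - 2*s^2 - 6*s - 4)
[3] close the feedback loop around [A1/(1-A1*A2)], (A3+A4): (-s^5 + 2*s^4 + s^3 + 4*s^2 - 2*s - 4)/(4*s^4 - 4*s^3 + 4*s^2 - 18*s - 22)
That last expression is T(s); at s = 0 only the constant terms survive, so T(0) = -4/(-22) = 2/11.

Answer: 2/11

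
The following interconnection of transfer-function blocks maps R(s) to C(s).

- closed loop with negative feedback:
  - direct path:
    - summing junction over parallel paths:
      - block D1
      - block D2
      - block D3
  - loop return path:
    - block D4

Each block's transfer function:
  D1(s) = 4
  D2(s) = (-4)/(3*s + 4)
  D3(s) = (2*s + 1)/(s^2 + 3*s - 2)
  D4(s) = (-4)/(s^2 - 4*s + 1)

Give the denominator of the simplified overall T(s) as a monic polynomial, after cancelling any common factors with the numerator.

Step 1 - add D1, D2, D3 (parallel): (12*s^3 + 54*s^2 + 23*s - 20)/(3*s^3 + 13*s^2 + 6*s - 8)
Step 2 - apply the feedback formula to (D1+D2+D3), D4: (12*s^5 + 6*s^4 - 181*s^3 - 58*s^2 + 103*s - 20)/(3*s^5 + s^4 - 91*s^3 - 235*s^2 - 54*s + 72)
That last expression is T(s), already simplified. Scaling its denominator by 1/3 (the reciprocal of the leading coefficient) yields the monic denominator.

Hence the answer: s^5 + s^4/3 - 91*s^3/3 - 235*s^2/3 - 18*s + 24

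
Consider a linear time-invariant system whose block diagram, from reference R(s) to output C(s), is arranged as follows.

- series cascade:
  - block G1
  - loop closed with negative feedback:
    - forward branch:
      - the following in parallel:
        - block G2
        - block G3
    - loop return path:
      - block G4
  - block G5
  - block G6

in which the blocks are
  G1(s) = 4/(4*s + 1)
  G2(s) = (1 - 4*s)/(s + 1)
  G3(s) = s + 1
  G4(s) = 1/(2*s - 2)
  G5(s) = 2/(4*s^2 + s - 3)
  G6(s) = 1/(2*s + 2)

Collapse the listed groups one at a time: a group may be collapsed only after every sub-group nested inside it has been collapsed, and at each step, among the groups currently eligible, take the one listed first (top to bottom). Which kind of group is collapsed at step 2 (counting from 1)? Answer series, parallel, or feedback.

Step 1 - add G2, G3 (parallel)
Step 2 - close the feedback loop around (G2+G3), G4
Step 3 - series reduction of G1, [(G2+G3)/(1+(G2+G3)*G4)], G5, G6
So the answer for step 2 is feedback.

Hence the answer: feedback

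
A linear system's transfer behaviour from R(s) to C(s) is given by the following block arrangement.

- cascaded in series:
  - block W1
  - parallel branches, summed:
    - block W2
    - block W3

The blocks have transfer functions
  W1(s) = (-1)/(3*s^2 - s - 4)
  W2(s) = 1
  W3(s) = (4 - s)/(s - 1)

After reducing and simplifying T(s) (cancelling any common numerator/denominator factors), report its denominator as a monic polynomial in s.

Answer: s^3 - 4*s^2/3 - s + 4/3

Working:
(1) add W2, W3 (parallel) gives 3/(s - 1)
(2) cascade W1, (W2+W3) gives (-3)/(3*s^3 - 4*s^2 - 3*s + 4)
T(s) is the step-2 result (common factors already cancelled). Leading coefficient of the denominator: 3. Divide through by 3 for the monic polynomial.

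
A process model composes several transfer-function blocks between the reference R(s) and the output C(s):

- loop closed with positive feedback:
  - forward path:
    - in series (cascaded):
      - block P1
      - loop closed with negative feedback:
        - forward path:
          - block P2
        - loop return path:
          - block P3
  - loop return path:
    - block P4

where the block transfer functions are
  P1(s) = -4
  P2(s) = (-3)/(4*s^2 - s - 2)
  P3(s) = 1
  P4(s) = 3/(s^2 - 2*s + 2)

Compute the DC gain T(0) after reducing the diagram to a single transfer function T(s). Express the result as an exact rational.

Step 1 - apply the feedback formula to P2, P3 gives (-3)/(4*s^2 - s - 5)
Step 2 - reduce the series chain P1, [P2/(1+P2*P3)] gives 12/(4*s^2 - s - 5)
Step 3 - close the feedback loop around (P1*[P2/(1+P2*P3)]), P4 gives (12*s^2 - 24*s + 24)/(4*s^4 - 9*s^3 + 5*s^2 + 8*s - 46)
That last expression is T(s); at s = 0 only the constant terms survive, so T(0) = 24/(-46) = -12/23.

Final answer: -12/23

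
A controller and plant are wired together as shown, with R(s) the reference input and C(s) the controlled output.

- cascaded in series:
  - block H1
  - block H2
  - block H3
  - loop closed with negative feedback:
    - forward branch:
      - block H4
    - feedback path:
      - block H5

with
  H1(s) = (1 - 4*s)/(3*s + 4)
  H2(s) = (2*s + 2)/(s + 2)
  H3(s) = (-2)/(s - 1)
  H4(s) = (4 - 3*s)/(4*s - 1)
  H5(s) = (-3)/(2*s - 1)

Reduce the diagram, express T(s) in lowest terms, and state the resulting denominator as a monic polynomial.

Reducing step by step:

Step 1 - feedback reduction of H4, H5; result (-6*s^2 + 11*s - 4)/(8*s^2 + 3*s - 11)
Step 2 - cascade H1, H2, H3, [H4/(1+H4*H5)]; result (-96*s^4 + 104*s^3 + 92*s^2 - 92*s + 16)/(24*s^5 + 65*s^4 - 28*s^3 - 147*s^2 - 2*s + 88)
T(s) is the step-2 result (common factors already cancelled). Leading coefficient of the denominator: 24. Divide through by 24 for the monic polynomial.

Answer: s^5 + 65*s^4/24 - 7*s^3/6 - 49*s^2/8 - s/12 + 11/3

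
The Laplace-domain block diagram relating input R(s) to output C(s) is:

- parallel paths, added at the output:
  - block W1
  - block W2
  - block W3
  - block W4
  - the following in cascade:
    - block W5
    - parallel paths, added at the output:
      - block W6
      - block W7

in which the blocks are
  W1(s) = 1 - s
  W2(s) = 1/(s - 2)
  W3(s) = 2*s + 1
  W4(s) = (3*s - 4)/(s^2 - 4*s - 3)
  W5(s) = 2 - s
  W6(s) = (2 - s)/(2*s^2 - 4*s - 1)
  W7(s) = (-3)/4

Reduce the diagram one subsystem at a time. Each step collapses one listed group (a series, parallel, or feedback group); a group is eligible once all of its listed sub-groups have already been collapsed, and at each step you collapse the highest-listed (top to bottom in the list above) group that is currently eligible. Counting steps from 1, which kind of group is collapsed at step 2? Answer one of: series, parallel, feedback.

[1] sum the parallel branches W6, W7
[2] cascade W5, (W6+W7)
[3] add W1, W2, W3, W4, (W5*(W6+W7)) (parallel)
Step 2 collapses a series group.

Hence the answer: series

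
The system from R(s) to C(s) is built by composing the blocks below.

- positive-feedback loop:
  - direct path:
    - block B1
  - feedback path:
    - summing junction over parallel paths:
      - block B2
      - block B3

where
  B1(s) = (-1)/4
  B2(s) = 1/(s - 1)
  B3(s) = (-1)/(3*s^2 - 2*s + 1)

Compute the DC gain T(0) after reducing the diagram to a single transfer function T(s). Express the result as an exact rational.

Step 1. parallel reduction of B2, B3, giving (3*s^2 - 3*s + 2)/(3*s^3 - 5*s^2 + 3*s - 1)
Step 2. reduce the feedback loop with forward B1 and return (B2+B3), giving (-3*s^3 + 5*s^2 - 3*s + 1)/(12*s^3 - 17*s^2 + 9*s - 2)
Step 2 gives the overall T(s). Then T(0) = 1/(-2) = -1/2.

Therefore the answer is -1/2.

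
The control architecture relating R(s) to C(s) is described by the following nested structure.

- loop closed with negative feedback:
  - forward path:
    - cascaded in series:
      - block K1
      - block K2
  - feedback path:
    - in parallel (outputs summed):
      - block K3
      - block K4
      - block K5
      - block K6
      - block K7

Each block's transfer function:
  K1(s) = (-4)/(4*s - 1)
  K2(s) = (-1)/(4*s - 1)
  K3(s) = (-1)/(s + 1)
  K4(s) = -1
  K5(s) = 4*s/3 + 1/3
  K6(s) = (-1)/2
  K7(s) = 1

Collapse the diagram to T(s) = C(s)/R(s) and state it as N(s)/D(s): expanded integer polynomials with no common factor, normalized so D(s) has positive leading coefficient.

First reduce the diagram to T(s).

[1] multiply K1, K2 (series), giving 4/(16*s^2 - 8*s + 1)
[2] add K3, K4, K5, K6, K7 (parallel), giving (8*s^2 + 7*s - 7)/(6*s + 6)
[3] reduce the feedback loop with forward (K1*K2) and return (K3+K4+K5+K6+K7): this yields T(s), and no further normalization is needed

Answer: (12*s + 12)/(48*s^3 + 40*s^2 - 7*s - 11)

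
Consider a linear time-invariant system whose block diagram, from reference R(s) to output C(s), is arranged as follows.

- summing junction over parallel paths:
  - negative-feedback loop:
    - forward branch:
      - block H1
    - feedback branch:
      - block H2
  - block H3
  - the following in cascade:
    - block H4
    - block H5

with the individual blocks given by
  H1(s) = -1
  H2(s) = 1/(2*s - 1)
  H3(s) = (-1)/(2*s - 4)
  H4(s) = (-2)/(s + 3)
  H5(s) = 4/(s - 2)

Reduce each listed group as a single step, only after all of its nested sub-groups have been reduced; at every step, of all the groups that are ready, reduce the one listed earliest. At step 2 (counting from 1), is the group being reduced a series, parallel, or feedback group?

The answer is series.

Reasoning:
[1] apply the feedback formula to H1, H2
[2] reduce the series chain H4, H5
[3] parallel reduction of [H1/(1+H1*H2)], H3, (H4*H5)
So the answer for step 2 is series.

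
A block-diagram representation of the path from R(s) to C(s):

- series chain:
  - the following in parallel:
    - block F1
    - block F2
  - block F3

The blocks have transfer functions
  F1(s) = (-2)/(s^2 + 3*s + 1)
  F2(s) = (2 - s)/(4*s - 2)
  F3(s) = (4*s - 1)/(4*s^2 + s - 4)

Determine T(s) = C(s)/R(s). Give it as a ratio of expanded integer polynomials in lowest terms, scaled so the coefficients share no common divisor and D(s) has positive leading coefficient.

Answer: (-4*s^4 - 3*s^3 - 11*s^2 + 27*s - 6)/(16*s^5 + 44*s^4 - 14*s^3 - 50*s^2 + 6*s + 8)

Working:
(1) add F1, F2 (parallel) -> (-s^3 - s^2 - 3*s + 6)/(4*s^3 + 10*s^2 - 2*s - 2)
(2) reduce the series chain (F1+F2), F3, which is the overall transfer function T(s) = C(s)/R(s) in lowest terms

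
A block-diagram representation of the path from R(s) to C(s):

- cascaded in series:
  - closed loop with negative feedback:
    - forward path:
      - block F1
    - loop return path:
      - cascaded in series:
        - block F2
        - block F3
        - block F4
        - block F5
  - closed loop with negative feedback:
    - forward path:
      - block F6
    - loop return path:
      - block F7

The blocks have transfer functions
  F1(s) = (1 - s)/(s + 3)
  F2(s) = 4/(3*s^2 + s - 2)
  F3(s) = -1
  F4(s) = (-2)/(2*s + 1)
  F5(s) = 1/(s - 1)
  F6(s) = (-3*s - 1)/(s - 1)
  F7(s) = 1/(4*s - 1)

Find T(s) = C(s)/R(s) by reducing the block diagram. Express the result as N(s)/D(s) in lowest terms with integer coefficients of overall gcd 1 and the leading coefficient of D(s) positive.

Reducing step by step:

Step 1. cascade F2, F3, F4, F5 -> 8/(6*s^4 - s^3 - 8*s^2 + s + 2)
Step 2. reduce the feedback loop with forward F1 and return (F2*F3*F4*F5) -> (-6*s^4 + s^3 + 8*s^2 - s - 2)/(6*s^4 + 23*s^3 + 12*s^2 - 11*s - 14)
Step 3. collapse the loop (F6 forward, F7 return) -> (-12*s^2 - s + 1)/(4*s^2 - 8*s)
Step 4. series reduction of [F1/(1+F1*(F2*F3*F4*F5))], [F6/(1+F6*F7)] - this is the overall T(s), already in the required normalized form

Answer: (72*s^6 - 6*s^5 - 103*s^4 + 5*s^3 + 33*s^2 + s - 2)/(24*s^6 + 44*s^5 - 136*s^4 - 140*s^3 + 32*s^2 + 112*s)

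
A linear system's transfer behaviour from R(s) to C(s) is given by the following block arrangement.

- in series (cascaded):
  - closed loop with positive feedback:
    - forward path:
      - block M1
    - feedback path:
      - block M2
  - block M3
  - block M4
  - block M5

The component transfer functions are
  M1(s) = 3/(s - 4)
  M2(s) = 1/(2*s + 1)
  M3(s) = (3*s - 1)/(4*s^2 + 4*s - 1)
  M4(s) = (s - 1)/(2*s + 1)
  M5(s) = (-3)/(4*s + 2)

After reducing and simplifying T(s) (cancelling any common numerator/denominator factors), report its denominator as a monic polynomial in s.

Answer: s^5 - 2*s^4 - 17*s^3/2 - 25*s^2/4 - 7*s/16 + 7/16

Working:
(1) collapse the loop (M1 forward, M2 return); result (6*s + 3)/(2*s^2 - 7*s - 7)
(2) cascade [M1/(1-M1*M2)], M3, M4, M5; result (-27*s^2 + 36*s - 9)/(32*s^5 - 64*s^4 - 272*s^3 - 200*s^2 - 14*s + 14)
T(s) is the step-2 result (common factors already cancelled). Leading coefficient of the denominator: 32. Divide through by 32 for the monic polynomial.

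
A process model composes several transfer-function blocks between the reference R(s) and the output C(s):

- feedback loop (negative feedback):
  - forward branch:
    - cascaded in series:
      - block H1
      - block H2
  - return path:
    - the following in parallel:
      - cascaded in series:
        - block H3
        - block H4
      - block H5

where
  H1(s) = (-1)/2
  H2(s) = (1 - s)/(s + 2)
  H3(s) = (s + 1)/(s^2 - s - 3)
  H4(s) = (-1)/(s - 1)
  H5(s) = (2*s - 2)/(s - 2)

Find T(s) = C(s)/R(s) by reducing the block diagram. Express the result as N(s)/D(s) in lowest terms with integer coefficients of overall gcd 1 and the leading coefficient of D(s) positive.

Reducing step by step:

(1) cascade H1, H2; result (s - 1)/(2*s + 4)
(2) combine H3, H4 in series; result (-s - 1)/(s^3 - 2*s^2 - 2*s + 3)
(3) sum the parallel branches (H3*H4), H5; result (2*s^4 - 6*s^3 - s^2 + 11*s - 4)/(s^4 - 4*s^3 + 2*s^2 + 7*s - 6)
(4) apply the feedback formula to (H1*H2), ((H3*H4)+H5): this yields T(s), and no further normalization is needed

Answer: (s^4 - 4*s^3 + 2*s^2 + 7*s - 6)/(4*s^4 - 8*s^3 - 15*s^2 + 19*s + 20)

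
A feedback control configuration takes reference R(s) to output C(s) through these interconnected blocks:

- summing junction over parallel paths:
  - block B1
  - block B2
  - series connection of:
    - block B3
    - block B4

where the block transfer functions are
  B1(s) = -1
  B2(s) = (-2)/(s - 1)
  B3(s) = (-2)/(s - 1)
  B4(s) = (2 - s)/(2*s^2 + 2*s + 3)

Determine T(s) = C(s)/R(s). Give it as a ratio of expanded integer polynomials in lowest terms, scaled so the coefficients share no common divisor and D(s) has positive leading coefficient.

Answer: (-2*s^3 - 4*s^2 - 3*s - 7)/(2*s^3 + s - 3)

Working:
Step 1: cascade B3, B4 gives (2*s - 4)/(2*s^3 + s - 3)
Step 2: sum the parallel branches B1, B2, (B3*B4); the result is T(s) itself (integer coefficients, no common factor, positive leading denominator coefficient)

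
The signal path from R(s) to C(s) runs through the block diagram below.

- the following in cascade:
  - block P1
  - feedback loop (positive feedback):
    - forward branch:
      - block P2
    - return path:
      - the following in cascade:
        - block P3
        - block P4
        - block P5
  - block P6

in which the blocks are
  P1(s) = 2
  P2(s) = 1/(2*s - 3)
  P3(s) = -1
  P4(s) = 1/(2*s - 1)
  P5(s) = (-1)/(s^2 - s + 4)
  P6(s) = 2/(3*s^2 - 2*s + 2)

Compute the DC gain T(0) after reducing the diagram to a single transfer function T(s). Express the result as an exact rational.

1. cascade P3, P4, P5; result 1/(2*s^3 - 3*s^2 + 9*s - 4)
2. apply the feedback formula to P2, (P3*P4*P5); result (2*s^3 - 3*s^2 + 9*s - 4)/(4*s^4 - 12*s^3 + 27*s^2 - 35*s + 11)
3. combine P1, [P2/(1-P2*(P3*P4*P5))], P6 in series; result (8*s^3 - 12*s^2 + 36*s - 16)/(12*s^6 - 44*s^5 + 113*s^4 - 183*s^3 + 157*s^2 - 92*s + 22)
Step 3 gives the overall T(s). Then T(0) = -16/22 = -8/11.

Hence the answer: -8/11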